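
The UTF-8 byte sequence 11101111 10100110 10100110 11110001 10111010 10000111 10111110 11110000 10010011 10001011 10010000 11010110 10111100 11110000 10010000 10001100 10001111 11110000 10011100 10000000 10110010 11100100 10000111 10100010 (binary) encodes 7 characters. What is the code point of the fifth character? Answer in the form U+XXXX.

U+1030F

Offset 0: leading byte 0xEF = 11101111 → 3-byte char #1 = EF A6 A6.
Offset 3: leading byte 0xF1 = 11110001 → 4-byte char #2 = F1 BA 87 BE.
Offset 7: leading byte 0xF0 = 11110000 → 4-byte char #3 = F0 93 8B 90.
Offset 11: leading byte 0xD6 = 11010110 → 2-byte char #4 = D6 BC.
Offset 13: leading byte 0xF0 = 11110000 → 4-byte char #5 = F0 90 8C 8F.
Leading byte 0xF0 = 11110000 matches 11110xxx → 4-byte sequence.
Byte 1: 0xF0 = 11110000, payload 000 (3 bits).
Byte 2: 0x90 = 10010000 (10xxxxxx ✓), payload 010000.
Byte 3: 0x8C = 10001100 (10xxxxxx ✓), payload 001100.
Byte 4: 0x8F = 10001111 (10xxxxxx ✓), payload 001111.
Concatenate: 000010000001100001111 = 0x1030F (21 bits → U+1030F).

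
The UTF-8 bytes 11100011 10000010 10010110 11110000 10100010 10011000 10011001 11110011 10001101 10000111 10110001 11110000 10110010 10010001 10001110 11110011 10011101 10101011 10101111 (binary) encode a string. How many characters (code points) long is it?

Byte at offset 0: 0xE3 = 11100011 → 3-byte char (#1). Advance 3.
Byte at offset 3: 0xF0 = 11110000 → 4-byte char (#2). Advance 4.
Byte at offset 7: 0xF3 = 11110011 → 4-byte char (#3). Advance 4.
Byte at offset 11: 0xF0 = 11110000 → 4-byte char (#4). Advance 4.
Byte at offset 15: 0xF3 = 11110011 → 4-byte char (#5). Advance 4.
Reached end at offset 19 after 5 code points.

5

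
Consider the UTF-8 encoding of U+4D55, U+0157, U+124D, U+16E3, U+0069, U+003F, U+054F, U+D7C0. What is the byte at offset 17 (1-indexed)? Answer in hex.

1-indexed offset 17 is 0-indexed offset 16.
U+4D55 → 3-byte form E4 B5 95 at offsets 0–2.
U+0157 → 2-byte form C5 97 at offsets 3–4.
U+124D → 3-byte form E1 89 8D at offsets 5–7.
U+16E3 → 3-byte form E1 9B A3 at offsets 8–10.
U+0069 → 1-byte form 69 at offsets 11–11.
U+003F → 1-byte form 3F at offsets 12–12.
U+054F → 2-byte form D5 8F at offsets 13–14.
U+D7C0 → 3-byte form ED 9F 80 at offsets 15–17.
Offset 16 falls in char 8's range; it's byte 2 of ED 9F 80 = 0x9F.

0x9F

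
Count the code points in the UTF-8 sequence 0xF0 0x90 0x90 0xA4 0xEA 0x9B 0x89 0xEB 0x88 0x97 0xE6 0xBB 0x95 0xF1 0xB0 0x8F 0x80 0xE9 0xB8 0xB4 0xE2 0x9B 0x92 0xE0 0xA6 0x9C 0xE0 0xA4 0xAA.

9

Byte at offset 0: 0xF0 = 11110000 → 4-byte char (#1). Advance 4.
Byte at offset 4: 0xEA = 11101010 → 3-byte char (#2). Advance 3.
Byte at offset 7: 0xEB = 11101011 → 3-byte char (#3). Advance 3.
Byte at offset 10: 0xE6 = 11100110 → 3-byte char (#4). Advance 3.
Byte at offset 13: 0xF1 = 11110001 → 4-byte char (#5). Advance 4.
Byte at offset 17: 0xE9 = 11101001 → 3-byte char (#6). Advance 3.
Byte at offset 20: 0xE2 = 11100010 → 3-byte char (#7). Advance 3.
Byte at offset 23: 0xE0 = 11100000 → 3-byte char (#8). Advance 3.
Byte at offset 26: 0xE0 = 11100000 → 3-byte char (#9). Advance 3.
Reached end at offset 29 after 9 code points.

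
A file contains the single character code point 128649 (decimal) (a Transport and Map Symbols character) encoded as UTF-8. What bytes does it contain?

U+1F689 = 0x1F689 = 128649 decimal. In range U+10000–U+10FFFF → 4-byte form: 11110xxx 10xxxxxx 10xxxxxx 10xxxxxx.
Binary (21 bits): 000011111011010001001.
Split 3+6+6+6: 000 | 011111 | 011010 | 001001.
Byte 1: 11110000 = 0xF0.
Byte 2: 10011111 = 0x9F.
Byte 3: 10011010 = 0x9A.
Byte 4: 10001001 = 0x89.

F0 9F 9A 89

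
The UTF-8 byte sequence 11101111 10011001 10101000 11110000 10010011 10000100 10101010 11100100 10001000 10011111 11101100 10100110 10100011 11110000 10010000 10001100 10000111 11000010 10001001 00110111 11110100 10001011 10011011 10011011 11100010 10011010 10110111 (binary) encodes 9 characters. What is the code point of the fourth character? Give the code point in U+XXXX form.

Offset 0: leading byte 0xEF = 11101111 → 3-byte char #1 = EF 99 A8.
Offset 3: leading byte 0xF0 = 11110000 → 4-byte char #2 = F0 93 84 AA.
Offset 7: leading byte 0xE4 = 11100100 → 3-byte char #3 = E4 88 9F.
Offset 10: leading byte 0xEC = 11101100 → 3-byte char #4 = EC A6 A3.
Leading byte 0xEC = 11101100 matches 1110xxxx → 3-byte sequence.
Byte 1: 0xEC = 11101100, payload 1100 (4 bits).
Byte 2: 0xA6 = 10100110 (10xxxxxx ✓), payload 100110.
Byte 3: 0xA3 = 10100011 (10xxxxxx ✓), payload 100011.
Concatenate: 1100100110100011 = 0xC9A3 (16 bits → U+C9A3).

U+C9A3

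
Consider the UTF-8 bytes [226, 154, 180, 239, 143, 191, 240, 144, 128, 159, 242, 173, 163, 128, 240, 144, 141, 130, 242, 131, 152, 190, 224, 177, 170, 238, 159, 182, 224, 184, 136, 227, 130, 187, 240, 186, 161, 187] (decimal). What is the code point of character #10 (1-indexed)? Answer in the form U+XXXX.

U+30BB

Offset 0: leading byte 0xE2 = 11100010 → 3-byte char #1 = E2 9A B4.
Offset 3: leading byte 0xEF = 11101111 → 3-byte char #2 = EF 8F BF.
Offset 6: leading byte 0xF0 = 11110000 → 4-byte char #3 = F0 90 80 9F.
Offset 10: leading byte 0xF2 = 11110010 → 4-byte char #4 = F2 AD A3 80.
Offset 14: leading byte 0xF0 = 11110000 → 4-byte char #5 = F0 90 8D 82.
Offset 18: leading byte 0xF2 = 11110010 → 4-byte char #6 = F2 83 98 BE.
Offset 22: leading byte 0xE0 = 11100000 → 3-byte char #7 = E0 B1 AA.
Offset 25: leading byte 0xEE = 11101110 → 3-byte char #8 = EE 9F B6.
Offset 28: leading byte 0xE0 = 11100000 → 3-byte char #9 = E0 B8 88.
Offset 31: leading byte 0xE3 = 11100011 → 3-byte char #10 = E3 82 BB.
Leading byte 0xE3 = 11100011 matches 1110xxxx → 3-byte sequence.
Byte 1: 0xE3 = 11100011, payload 0011 (4 bits).
Byte 2: 0x82 = 10000010 (10xxxxxx ✓), payload 000010.
Byte 3: 0xBB = 10111011 (10xxxxxx ✓), payload 111011.
Concatenate: 0011000010111011 = 0x30BB (16 bits → U+30BB).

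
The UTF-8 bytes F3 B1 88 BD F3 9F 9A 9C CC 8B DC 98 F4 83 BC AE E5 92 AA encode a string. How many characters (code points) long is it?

6

Byte at offset 0: 0xF3 = 11110011 → 4-byte char (#1). Advance 4.
Byte at offset 4: 0xF3 = 11110011 → 4-byte char (#2). Advance 4.
Byte at offset 8: 0xCC = 11001100 → 2-byte char (#3). Advance 2.
Byte at offset 10: 0xDC = 11011100 → 2-byte char (#4). Advance 2.
Byte at offset 12: 0xF4 = 11110100 → 4-byte char (#5). Advance 4.
Byte at offset 16: 0xE5 = 11100101 → 3-byte char (#6). Advance 3.
Reached end at offset 19 after 6 code points.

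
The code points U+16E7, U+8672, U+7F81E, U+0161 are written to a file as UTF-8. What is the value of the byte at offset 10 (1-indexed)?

1-indexed offset 10 is 0-indexed offset 9.
U+16E7 → 3-byte form E1 9B A7 at offsets 0–2.
U+8672 → 3-byte form E8 99 B2 at offsets 3–5.
U+7F81E → 4-byte form F1 BF A0 9E at offsets 6–9.
Offset 9 falls in char 3's range; it's byte 4 of F1 BF A0 9E = 0x9E.

0x9E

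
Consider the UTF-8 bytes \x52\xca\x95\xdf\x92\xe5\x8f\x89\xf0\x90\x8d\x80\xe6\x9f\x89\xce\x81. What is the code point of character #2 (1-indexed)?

Offset 0: leading byte 0x52 = 01010010 → 1-byte char #1 = 52.
Offset 1: leading byte 0xCA = 11001010 → 2-byte char #2 = CA 95.
Leading byte 0xCA = 11001010 matches 110xxxxx → 2-byte sequence.
Byte 1: 0xCA = 11001010, payload 01010 (5 bits).
Byte 2: 0x95 = 10010101 (10xxxxxx ✓), payload 010101.
Concatenate: 01010010101 = 0x295 (11 bits → U+0295).

U+0295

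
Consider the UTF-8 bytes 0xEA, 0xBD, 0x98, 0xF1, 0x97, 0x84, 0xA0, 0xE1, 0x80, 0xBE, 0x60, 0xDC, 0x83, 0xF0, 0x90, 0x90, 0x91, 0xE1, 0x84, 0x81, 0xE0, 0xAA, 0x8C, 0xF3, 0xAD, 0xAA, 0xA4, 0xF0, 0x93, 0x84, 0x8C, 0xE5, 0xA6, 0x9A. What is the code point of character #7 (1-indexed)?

U+1101

Offset 0: leading byte 0xEA = 11101010 → 3-byte char #1 = EA BD 98.
Offset 3: leading byte 0xF1 = 11110001 → 4-byte char #2 = F1 97 84 A0.
Offset 7: leading byte 0xE1 = 11100001 → 3-byte char #3 = E1 80 BE.
Offset 10: leading byte 0x60 = 01100000 → 1-byte char #4 = 60.
Offset 11: leading byte 0xDC = 11011100 → 2-byte char #5 = DC 83.
Offset 13: leading byte 0xF0 = 11110000 → 4-byte char #6 = F0 90 90 91.
Offset 17: leading byte 0xE1 = 11100001 → 3-byte char #7 = E1 84 81.
Leading byte 0xE1 = 11100001 matches 1110xxxx → 3-byte sequence.
Byte 1: 0xE1 = 11100001, payload 0001 (4 bits).
Byte 2: 0x84 = 10000100 (10xxxxxx ✓), payload 000100.
Byte 3: 0x81 = 10000001 (10xxxxxx ✓), payload 000001.
Concatenate: 0001000100000001 = 0x1101 (16 bits → U+1101).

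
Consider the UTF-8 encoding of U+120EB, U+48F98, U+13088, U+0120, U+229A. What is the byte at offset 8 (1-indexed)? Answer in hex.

0x98

1-indexed offset 8 is 0-indexed offset 7.
U+120EB → 4-byte form F0 92 83 AB at offsets 0–3.
U+48F98 → 4-byte form F1 88 BE 98 at offsets 4–7.
Offset 7 falls in char 2's range; it's byte 4 of F1 88 BE 98 = 0x98.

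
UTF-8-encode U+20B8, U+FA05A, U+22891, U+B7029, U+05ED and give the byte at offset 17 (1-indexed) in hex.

1-indexed offset 17 is 0-indexed offset 16.
U+20B8 → 3-byte form E2 82 B8 at offsets 0–2.
U+FA05A → 4-byte form F3 BA 81 9A at offsets 3–6.
U+22891 → 4-byte form F0 A2 A2 91 at offsets 7–10.
U+B7029 → 4-byte form F2 B7 80 A9 at offsets 11–14.
U+05ED → 2-byte form D7 AD at offsets 15–16.
Offset 16 falls in char 5's range; it's byte 2 of D7 AD = 0xAD.

0xAD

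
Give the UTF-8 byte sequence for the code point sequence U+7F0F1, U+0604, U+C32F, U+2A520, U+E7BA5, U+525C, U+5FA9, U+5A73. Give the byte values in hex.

U+7F0F1: 4-byte form → F1 BF 83 B1.
U+0604: 2-byte form → D8 84.
U+C32F: 3-byte form → EC 8C AF.
U+2A520: 4-byte form → F0 AA 94 A0.
U+E7BA5: 4-byte form → F3 A7 AE A5.
U+525C: 3-byte form → E5 89 9C.
U+5FA9: 3-byte form → E5 BE A9.
U+5A73: 3-byte form → E5 A9 B3.
Concatenated (26 bytes): F1 BF 83 B1 D8 84 EC 8C AF F0 AA 94 A0 F3 A7 AE A5 E5 89 9C E5 BE A9 E5 A9 B3.

F1 BF 83 B1 D8 84 EC 8C AF F0 AA 94 A0 F3 A7 AE A5 E5 89 9C E5 BE A9 E5 A9 B3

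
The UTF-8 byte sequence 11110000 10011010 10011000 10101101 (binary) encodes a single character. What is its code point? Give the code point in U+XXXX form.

U+1A62D

Leading byte 0xF0 = 11110000 matches 11110xxx → 4-byte sequence.
Byte 1: 0xF0 = 11110000, payload 000 (3 bits).
Byte 2: 0x9A = 10011010 (10xxxxxx ✓), payload 011010.
Byte 3: 0x98 = 10011000 (10xxxxxx ✓), payload 011000.
Byte 4: 0xAD = 10101101 (10xxxxxx ✓), payload 101101.
Concatenate: 000011010011000101101 = 0x1A62D (21 bits → U+1A62D).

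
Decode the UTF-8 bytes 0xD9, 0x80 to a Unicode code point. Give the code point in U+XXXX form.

U+0640

Leading byte 0xD9 = 11011001 matches 110xxxxx → 2-byte sequence.
Byte 1: 0xD9 = 11011001, payload 11001 (5 bits).
Byte 2: 0x80 = 10000000 (10xxxxxx ✓), payload 000000.
Concatenate: 11001000000 = 0x640 (11 bits → U+0640).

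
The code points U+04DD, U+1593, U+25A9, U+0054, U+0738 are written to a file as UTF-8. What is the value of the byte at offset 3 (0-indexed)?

U+04DD → 2-byte form D3 9D at offsets 0–1.
U+1593 → 3-byte form E1 96 93 at offsets 2–4.
Offset 3 falls in char 2's range; it's byte 2 of E1 96 93 = 0x96.

0x96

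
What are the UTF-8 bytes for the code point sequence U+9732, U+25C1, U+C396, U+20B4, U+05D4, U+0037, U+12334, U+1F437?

U+9732: 3-byte form → E9 9C B2.
U+25C1: 3-byte form → E2 97 81.
U+C396: 3-byte form → EC 8E 96.
U+20B4: 3-byte form → E2 82 B4.
U+05D4: 2-byte form → D7 94.
U+0037: 1-byte form → 37.
U+12334: 4-byte form → F0 92 8C B4.
U+1F437: 4-byte form → F0 9F 90 B7.
Concatenated (23 bytes): E9 9C B2 E2 97 81 EC 8E 96 E2 82 B4 D7 94 37 F0 92 8C B4 F0 9F 90 B7.

E9 9C B2 E2 97 81 EC 8E 96 E2 82 B4 D7 94 37 F0 92 8C B4 F0 9F 90 B7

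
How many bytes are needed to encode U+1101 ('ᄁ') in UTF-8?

3

U+1101 = 0x1101. UTF-8 uses 1 byte below 0x80, 2 below 0x800, 3 below 0x10000, 4 up to 0x10FFFF. 0x1101 is in U+0800–U+FFFF → 3 bytes.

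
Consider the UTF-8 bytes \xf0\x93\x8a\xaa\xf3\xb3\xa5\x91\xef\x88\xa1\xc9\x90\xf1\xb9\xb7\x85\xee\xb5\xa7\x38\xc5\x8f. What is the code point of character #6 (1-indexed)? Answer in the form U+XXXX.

Offset 0: leading byte 0xF0 = 11110000 → 4-byte char #1 = F0 93 8A AA.
Offset 4: leading byte 0xF3 = 11110011 → 4-byte char #2 = F3 B3 A5 91.
Offset 8: leading byte 0xEF = 11101111 → 3-byte char #3 = EF 88 A1.
Offset 11: leading byte 0xC9 = 11001001 → 2-byte char #4 = C9 90.
Offset 13: leading byte 0xF1 = 11110001 → 4-byte char #5 = F1 B9 B7 85.
Offset 17: leading byte 0xEE = 11101110 → 3-byte char #6 = EE B5 A7.
Leading byte 0xEE = 11101110 matches 1110xxxx → 3-byte sequence.
Byte 1: 0xEE = 11101110, payload 1110 (4 bits).
Byte 2: 0xB5 = 10110101 (10xxxxxx ✓), payload 110101.
Byte 3: 0xA7 = 10100111 (10xxxxxx ✓), payload 100111.
Concatenate: 1110110101100111 = 0xED67 (16 bits → U+ED67).

U+ED67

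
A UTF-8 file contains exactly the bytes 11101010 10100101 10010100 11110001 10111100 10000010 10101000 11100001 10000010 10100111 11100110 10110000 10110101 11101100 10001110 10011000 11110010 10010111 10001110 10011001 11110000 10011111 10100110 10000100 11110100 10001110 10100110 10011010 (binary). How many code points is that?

Byte at offset 0: 0xEA = 11101010 → 3-byte char (#1). Advance 3.
Byte at offset 3: 0xF1 = 11110001 → 4-byte char (#2). Advance 4.
Byte at offset 7: 0xE1 = 11100001 → 3-byte char (#3). Advance 3.
Byte at offset 10: 0xE6 = 11100110 → 3-byte char (#4). Advance 3.
Byte at offset 13: 0xEC = 11101100 → 3-byte char (#5). Advance 3.
Byte at offset 16: 0xF2 = 11110010 → 4-byte char (#6). Advance 4.
Byte at offset 20: 0xF0 = 11110000 → 4-byte char (#7). Advance 4.
Byte at offset 24: 0xF4 = 11110100 → 4-byte char (#8). Advance 4.
Reached end at offset 28 after 8 code points.

8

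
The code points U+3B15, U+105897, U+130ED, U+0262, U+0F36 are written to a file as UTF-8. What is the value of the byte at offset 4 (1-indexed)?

0xF4

1-indexed offset 4 is 0-indexed offset 3.
U+3B15 → 3-byte form E3 AC 95 at offsets 0–2.
U+105897 → 4-byte form F4 85 A2 97 at offsets 3–6.
Offset 3 falls in char 2's range; it's byte 1 of F4 85 A2 97 = 0xF4.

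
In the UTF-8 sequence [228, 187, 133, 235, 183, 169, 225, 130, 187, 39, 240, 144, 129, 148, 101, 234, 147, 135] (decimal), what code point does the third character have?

Offset 0: leading byte 0xE4 = 11100100 → 3-byte char #1 = E4 BB 85.
Offset 3: leading byte 0xEB = 11101011 → 3-byte char #2 = EB B7 A9.
Offset 6: leading byte 0xE1 = 11100001 → 3-byte char #3 = E1 82 BB.
Leading byte 0xE1 = 11100001 matches 1110xxxx → 3-byte sequence.
Byte 1: 0xE1 = 11100001, payload 0001 (4 bits).
Byte 2: 0x82 = 10000010 (10xxxxxx ✓), payload 000010.
Byte 3: 0xBB = 10111011 (10xxxxxx ✓), payload 111011.
Concatenate: 0001000010111011 = 0x10BB (16 bits → U+10BB).

U+10BB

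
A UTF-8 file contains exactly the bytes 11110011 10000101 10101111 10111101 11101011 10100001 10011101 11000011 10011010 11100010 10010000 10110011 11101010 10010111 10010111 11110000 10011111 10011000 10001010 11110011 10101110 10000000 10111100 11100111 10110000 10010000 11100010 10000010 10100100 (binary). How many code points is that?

9

Byte at offset 0: 0xF3 = 11110011 → 4-byte char (#1). Advance 4.
Byte at offset 4: 0xEB = 11101011 → 3-byte char (#2). Advance 3.
Byte at offset 7: 0xC3 = 11000011 → 2-byte char (#3). Advance 2.
Byte at offset 9: 0xE2 = 11100010 → 3-byte char (#4). Advance 3.
Byte at offset 12: 0xEA = 11101010 → 3-byte char (#5). Advance 3.
Byte at offset 15: 0xF0 = 11110000 → 4-byte char (#6). Advance 4.
Byte at offset 19: 0xF3 = 11110011 → 4-byte char (#7). Advance 4.
Byte at offset 23: 0xE7 = 11100111 → 3-byte char (#8). Advance 3.
Byte at offset 26: 0xE2 = 11100010 → 3-byte char (#9). Advance 3.
Reached end at offset 29 after 9 code points.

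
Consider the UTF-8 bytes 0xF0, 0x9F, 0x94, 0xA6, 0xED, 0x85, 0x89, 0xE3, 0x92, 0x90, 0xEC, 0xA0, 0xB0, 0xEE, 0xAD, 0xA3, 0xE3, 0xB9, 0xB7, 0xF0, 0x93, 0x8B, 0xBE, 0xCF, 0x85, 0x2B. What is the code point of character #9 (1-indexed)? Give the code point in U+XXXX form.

U+002B

Offset 0: leading byte 0xF0 = 11110000 → 4-byte char #1 = F0 9F 94 A6.
Offset 4: leading byte 0xED = 11101101 → 3-byte char #2 = ED 85 89.
Offset 7: leading byte 0xE3 = 11100011 → 3-byte char #3 = E3 92 90.
Offset 10: leading byte 0xEC = 11101100 → 3-byte char #4 = EC A0 B0.
Offset 13: leading byte 0xEE = 11101110 → 3-byte char #5 = EE AD A3.
Offset 16: leading byte 0xE3 = 11100011 → 3-byte char #6 = E3 B9 B7.
Offset 19: leading byte 0xF0 = 11110000 → 4-byte char #7 = F0 93 8B BE.
Offset 23: leading byte 0xCF = 11001111 → 2-byte char #8 = CF 85.
Offset 25: leading byte 0x2B = 00101011 → 1-byte char #9 = 2B.
Leading byte 0x2B = 00101011 matches 0xxxxxxx → 1-byte sequence.
Byte 1: 0x2B = 00101011, payload 0101011 (7 bits).
Concatenate: 0101011 = 0x2B (7 bits → U+002B).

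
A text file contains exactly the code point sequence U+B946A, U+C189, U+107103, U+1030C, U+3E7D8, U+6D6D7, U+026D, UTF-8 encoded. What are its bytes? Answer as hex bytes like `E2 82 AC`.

F2 B9 91 AA EC 86 89 F4 87 84 83 F0 90 8C 8C F0 BE 9F 98 F1 AD 9B 97 C9 AD

U+B946A: 4-byte form → F2 B9 91 AA.
U+C189: 3-byte form → EC 86 89.
U+107103: 4-byte form → F4 87 84 83.
U+1030C: 4-byte form → F0 90 8C 8C.
U+3E7D8: 4-byte form → F0 BE 9F 98.
U+6D6D7: 4-byte form → F1 AD 9B 97.
U+026D: 2-byte form → C9 AD.
Concatenated (25 bytes): F2 B9 91 AA EC 86 89 F4 87 84 83 F0 90 8C 8C F0 BE 9F 98 F1 AD 9B 97 C9 AD.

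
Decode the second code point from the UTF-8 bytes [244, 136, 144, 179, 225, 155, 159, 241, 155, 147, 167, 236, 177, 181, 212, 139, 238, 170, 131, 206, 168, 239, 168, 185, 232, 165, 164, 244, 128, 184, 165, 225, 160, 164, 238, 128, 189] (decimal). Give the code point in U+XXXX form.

Offset 0: leading byte 0xF4 = 11110100 → 4-byte char #1 = F4 88 90 B3.
Offset 4: leading byte 0xE1 = 11100001 → 3-byte char #2 = E1 9B 9F.
Leading byte 0xE1 = 11100001 matches 1110xxxx → 3-byte sequence.
Byte 1: 0xE1 = 11100001, payload 0001 (4 bits).
Byte 2: 0x9B = 10011011 (10xxxxxx ✓), payload 011011.
Byte 3: 0x9F = 10011111 (10xxxxxx ✓), payload 011111.
Concatenate: 0001011011011111 = 0x16DF (16 bits → U+16DF).

U+16DF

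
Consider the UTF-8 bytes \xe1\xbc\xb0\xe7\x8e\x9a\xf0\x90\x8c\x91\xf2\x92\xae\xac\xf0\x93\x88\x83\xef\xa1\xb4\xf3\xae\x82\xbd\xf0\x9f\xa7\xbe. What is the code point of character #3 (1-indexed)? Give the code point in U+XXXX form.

U+10311

Offset 0: leading byte 0xE1 = 11100001 → 3-byte char #1 = E1 BC B0.
Offset 3: leading byte 0xE7 = 11100111 → 3-byte char #2 = E7 8E 9A.
Offset 6: leading byte 0xF0 = 11110000 → 4-byte char #3 = F0 90 8C 91.
Leading byte 0xF0 = 11110000 matches 11110xxx → 4-byte sequence.
Byte 1: 0xF0 = 11110000, payload 000 (3 bits).
Byte 2: 0x90 = 10010000 (10xxxxxx ✓), payload 010000.
Byte 3: 0x8C = 10001100 (10xxxxxx ✓), payload 001100.
Byte 4: 0x91 = 10010001 (10xxxxxx ✓), payload 010001.
Concatenate: 000010000001100010001 = 0x10311 (21 bits → U+10311).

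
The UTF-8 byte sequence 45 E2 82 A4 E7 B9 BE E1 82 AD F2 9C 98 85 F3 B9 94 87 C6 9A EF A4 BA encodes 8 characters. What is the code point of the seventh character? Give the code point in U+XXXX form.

U+019A

Offset 0: leading byte 0x45 = 01000101 → 1-byte char #1 = 45.
Offset 1: leading byte 0xE2 = 11100010 → 3-byte char #2 = E2 82 A4.
Offset 4: leading byte 0xE7 = 11100111 → 3-byte char #3 = E7 B9 BE.
Offset 7: leading byte 0xE1 = 11100001 → 3-byte char #4 = E1 82 AD.
Offset 10: leading byte 0xF2 = 11110010 → 4-byte char #5 = F2 9C 98 85.
Offset 14: leading byte 0xF3 = 11110011 → 4-byte char #6 = F3 B9 94 87.
Offset 18: leading byte 0xC6 = 11000110 → 2-byte char #7 = C6 9A.
Leading byte 0xC6 = 11000110 matches 110xxxxx → 2-byte sequence.
Byte 1: 0xC6 = 11000110, payload 00110 (5 bits).
Byte 2: 0x9A = 10011010 (10xxxxxx ✓), payload 011010.
Concatenate: 00110011010 = 0x19A (11 bits → U+019A).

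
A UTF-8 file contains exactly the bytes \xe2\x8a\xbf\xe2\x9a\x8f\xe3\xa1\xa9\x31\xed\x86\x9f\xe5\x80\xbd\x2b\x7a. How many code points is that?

8

Byte at offset 0: 0xE2 = 11100010 → 3-byte char (#1). Advance 3.
Byte at offset 3: 0xE2 = 11100010 → 3-byte char (#2). Advance 3.
Byte at offset 6: 0xE3 = 11100011 → 3-byte char (#3). Advance 3.
Byte at offset 9: 0x31 = 00110001 → 1-byte char (#4). Advance 1.
Byte at offset 10: 0xED = 11101101 → 3-byte char (#5). Advance 3.
Byte at offset 13: 0xE5 = 11100101 → 3-byte char (#6). Advance 3.
Byte at offset 16: 0x2B = 00101011 → 1-byte char (#7). Advance 1.
Byte at offset 17: 0x7A = 01111010 → 1-byte char (#8). Advance 1.
Reached end at offset 18 after 8 code points.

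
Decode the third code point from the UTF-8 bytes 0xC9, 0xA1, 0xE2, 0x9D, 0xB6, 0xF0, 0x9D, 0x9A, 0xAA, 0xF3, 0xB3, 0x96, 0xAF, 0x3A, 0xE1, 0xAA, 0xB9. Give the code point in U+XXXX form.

U+1D6AA

Offset 0: leading byte 0xC9 = 11001001 → 2-byte char #1 = C9 A1.
Offset 2: leading byte 0xE2 = 11100010 → 3-byte char #2 = E2 9D B6.
Offset 5: leading byte 0xF0 = 11110000 → 4-byte char #3 = F0 9D 9A AA.
Leading byte 0xF0 = 11110000 matches 11110xxx → 4-byte sequence.
Byte 1: 0xF0 = 11110000, payload 000 (3 bits).
Byte 2: 0x9D = 10011101 (10xxxxxx ✓), payload 011101.
Byte 3: 0x9A = 10011010 (10xxxxxx ✓), payload 011010.
Byte 4: 0xAA = 10101010 (10xxxxxx ✓), payload 101010.
Concatenate: 000011101011010101010 = 0x1D6AA (21 bits → U+1D6AA).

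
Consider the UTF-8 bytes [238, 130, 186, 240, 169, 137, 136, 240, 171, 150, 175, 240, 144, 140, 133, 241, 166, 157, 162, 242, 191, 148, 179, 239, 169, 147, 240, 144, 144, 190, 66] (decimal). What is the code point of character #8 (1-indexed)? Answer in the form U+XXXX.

Offset 0: leading byte 0xEE = 11101110 → 3-byte char #1 = EE 82 BA.
Offset 3: leading byte 0xF0 = 11110000 → 4-byte char #2 = F0 A9 89 88.
Offset 7: leading byte 0xF0 = 11110000 → 4-byte char #3 = F0 AB 96 AF.
Offset 11: leading byte 0xF0 = 11110000 → 4-byte char #4 = F0 90 8C 85.
Offset 15: leading byte 0xF1 = 11110001 → 4-byte char #5 = F1 A6 9D A2.
Offset 19: leading byte 0xF2 = 11110010 → 4-byte char #6 = F2 BF 94 B3.
Offset 23: leading byte 0xEF = 11101111 → 3-byte char #7 = EF A9 93.
Offset 26: leading byte 0xF0 = 11110000 → 4-byte char #8 = F0 90 90 BE.
Leading byte 0xF0 = 11110000 matches 11110xxx → 4-byte sequence.
Byte 1: 0xF0 = 11110000, payload 000 (3 bits).
Byte 2: 0x90 = 10010000 (10xxxxxx ✓), payload 010000.
Byte 3: 0x90 = 10010000 (10xxxxxx ✓), payload 010000.
Byte 4: 0xBE = 10111110 (10xxxxxx ✓), payload 111110.
Concatenate: 000010000010000111110 = 0x1043E (21 bits → U+1043E).

U+1043E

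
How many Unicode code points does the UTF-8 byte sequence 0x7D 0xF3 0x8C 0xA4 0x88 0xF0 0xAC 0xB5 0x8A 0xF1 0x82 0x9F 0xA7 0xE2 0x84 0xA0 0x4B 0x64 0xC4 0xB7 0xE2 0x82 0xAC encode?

Byte at offset 0: 0x7D = 01111101 → 1-byte char (#1). Advance 1.
Byte at offset 1: 0xF3 = 11110011 → 4-byte char (#2). Advance 4.
Byte at offset 5: 0xF0 = 11110000 → 4-byte char (#3). Advance 4.
Byte at offset 9: 0xF1 = 11110001 → 4-byte char (#4). Advance 4.
Byte at offset 13: 0xE2 = 11100010 → 3-byte char (#5). Advance 3.
Byte at offset 16: 0x4B = 01001011 → 1-byte char (#6). Advance 1.
Byte at offset 17: 0x64 = 01100100 → 1-byte char (#7). Advance 1.
Byte at offset 18: 0xC4 = 11000100 → 2-byte char (#8). Advance 2.
Byte at offset 20: 0xE2 = 11100010 → 3-byte char (#9). Advance 3.
Reached end at offset 23 after 9 code points.

9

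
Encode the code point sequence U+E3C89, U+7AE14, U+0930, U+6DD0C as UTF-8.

F3 A3 B2 89 F1 BA B8 94 E0 A4 B0 F1 AD B4 8C

U+E3C89: 4-byte form → F3 A3 B2 89.
U+7AE14: 4-byte form → F1 BA B8 94.
U+0930: 3-byte form → E0 A4 B0.
U+6DD0C: 4-byte form → F1 AD B4 8C.
Concatenated (15 bytes): F3 A3 B2 89 F1 BA B8 94 E0 A4 B0 F1 AD B4 8C.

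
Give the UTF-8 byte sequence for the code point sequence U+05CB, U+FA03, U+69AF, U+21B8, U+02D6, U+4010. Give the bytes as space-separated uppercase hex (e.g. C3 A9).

U+05CB: 2-byte form → D7 8B.
U+FA03: 3-byte form → EF A8 83.
U+69AF: 3-byte form → E6 A6 AF.
U+21B8: 3-byte form → E2 86 B8.
U+02D6: 2-byte form → CB 96.
U+4010: 3-byte form → E4 80 90.
Concatenated (16 bytes): D7 8B EF A8 83 E6 A6 AF E2 86 B8 CB 96 E4 80 90.

D7 8B EF A8 83 E6 A6 AF E2 86 B8 CB 96 E4 80 90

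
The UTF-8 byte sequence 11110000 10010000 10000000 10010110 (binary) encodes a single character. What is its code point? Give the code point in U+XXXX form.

Leading byte 0xF0 = 11110000 matches 11110xxx → 4-byte sequence.
Byte 1: 0xF0 = 11110000, payload 000 (3 bits).
Byte 2: 0x90 = 10010000 (10xxxxxx ✓), payload 010000.
Byte 3: 0x80 = 10000000 (10xxxxxx ✓), payload 000000.
Byte 4: 0x96 = 10010110 (10xxxxxx ✓), payload 010110.
Concatenate: 000010000000000010110 = 0x10016 (21 bits → U+10016).

U+10016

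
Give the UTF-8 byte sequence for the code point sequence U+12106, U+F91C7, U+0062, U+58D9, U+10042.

F0 92 84 86 F3 B9 87 87 62 E5 A3 99 F0 90 81 82

U+12106: 4-byte form → F0 92 84 86.
U+F91C7: 4-byte form → F3 B9 87 87.
U+0062: 1-byte form → 62.
U+58D9: 3-byte form → E5 A3 99.
U+10042: 4-byte form → F0 90 81 82.
Concatenated (16 bytes): F0 92 84 86 F3 B9 87 87 62 E5 A3 99 F0 90 81 82.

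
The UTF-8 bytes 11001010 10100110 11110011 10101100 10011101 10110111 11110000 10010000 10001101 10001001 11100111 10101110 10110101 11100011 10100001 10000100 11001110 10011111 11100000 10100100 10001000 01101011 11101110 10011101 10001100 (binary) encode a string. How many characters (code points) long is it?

9

Byte at offset 0: 0xCA = 11001010 → 2-byte char (#1). Advance 2.
Byte at offset 2: 0xF3 = 11110011 → 4-byte char (#2). Advance 4.
Byte at offset 6: 0xF0 = 11110000 → 4-byte char (#3). Advance 4.
Byte at offset 10: 0xE7 = 11100111 → 3-byte char (#4). Advance 3.
Byte at offset 13: 0xE3 = 11100011 → 3-byte char (#5). Advance 3.
Byte at offset 16: 0xCE = 11001110 → 2-byte char (#6). Advance 2.
Byte at offset 18: 0xE0 = 11100000 → 3-byte char (#7). Advance 3.
Byte at offset 21: 0x6B = 01101011 → 1-byte char (#8). Advance 1.
Byte at offset 22: 0xEE = 11101110 → 3-byte char (#9). Advance 3.
Reached end at offset 25 after 9 code points.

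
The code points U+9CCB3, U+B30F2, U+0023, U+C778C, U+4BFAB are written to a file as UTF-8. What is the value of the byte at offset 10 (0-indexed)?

0x87

U+9CCB3 → 4-byte form F2 9C B2 B3 at offsets 0–3.
U+B30F2 → 4-byte form F2 B3 83 B2 at offsets 4–7.
U+0023 → 1-byte form 23 at offsets 8–8.
U+C778C → 4-byte form F3 87 9E 8C at offsets 9–12.
Offset 10 falls in char 4's range; it's byte 2 of F3 87 9E 8C = 0x87.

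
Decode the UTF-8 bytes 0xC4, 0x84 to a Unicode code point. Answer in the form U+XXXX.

U+0104

Leading byte 0xC4 = 11000100 matches 110xxxxx → 2-byte sequence.
Byte 1: 0xC4 = 11000100, payload 00100 (5 bits).
Byte 2: 0x84 = 10000100 (10xxxxxx ✓), payload 000100.
Concatenate: 00100000100 = 0x104 (11 bits → U+0104).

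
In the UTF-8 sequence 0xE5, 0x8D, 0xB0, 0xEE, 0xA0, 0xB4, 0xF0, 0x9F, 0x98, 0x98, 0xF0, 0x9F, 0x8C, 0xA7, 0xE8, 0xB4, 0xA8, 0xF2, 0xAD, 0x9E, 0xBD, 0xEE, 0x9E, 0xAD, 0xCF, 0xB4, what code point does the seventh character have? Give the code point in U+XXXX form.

U+E7AD

Offset 0: leading byte 0xE5 = 11100101 → 3-byte char #1 = E5 8D B0.
Offset 3: leading byte 0xEE = 11101110 → 3-byte char #2 = EE A0 B4.
Offset 6: leading byte 0xF0 = 11110000 → 4-byte char #3 = F0 9F 98 98.
Offset 10: leading byte 0xF0 = 11110000 → 4-byte char #4 = F0 9F 8C A7.
Offset 14: leading byte 0xE8 = 11101000 → 3-byte char #5 = E8 B4 A8.
Offset 17: leading byte 0xF2 = 11110010 → 4-byte char #6 = F2 AD 9E BD.
Offset 21: leading byte 0xEE = 11101110 → 3-byte char #7 = EE 9E AD.
Leading byte 0xEE = 11101110 matches 1110xxxx → 3-byte sequence.
Byte 1: 0xEE = 11101110, payload 1110 (4 bits).
Byte 2: 0x9E = 10011110 (10xxxxxx ✓), payload 011110.
Byte 3: 0xAD = 10101101 (10xxxxxx ✓), payload 101101.
Concatenate: 1110011110101101 = 0xE7AD (16 bits → U+E7AD).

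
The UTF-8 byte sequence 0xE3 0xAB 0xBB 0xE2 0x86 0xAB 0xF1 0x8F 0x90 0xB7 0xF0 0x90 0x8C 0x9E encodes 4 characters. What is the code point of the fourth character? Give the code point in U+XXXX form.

Offset 0: leading byte 0xE3 = 11100011 → 3-byte char #1 = E3 AB BB.
Offset 3: leading byte 0xE2 = 11100010 → 3-byte char #2 = E2 86 AB.
Offset 6: leading byte 0xF1 = 11110001 → 4-byte char #3 = F1 8F 90 B7.
Offset 10: leading byte 0xF0 = 11110000 → 4-byte char #4 = F0 90 8C 9E.
Leading byte 0xF0 = 11110000 matches 11110xxx → 4-byte sequence.
Byte 1: 0xF0 = 11110000, payload 000 (3 bits).
Byte 2: 0x90 = 10010000 (10xxxxxx ✓), payload 010000.
Byte 3: 0x8C = 10001100 (10xxxxxx ✓), payload 001100.
Byte 4: 0x9E = 10011110 (10xxxxxx ✓), payload 011110.
Concatenate: 000010000001100011110 = 0x1031E (21 bits → U+1031E).

U+1031E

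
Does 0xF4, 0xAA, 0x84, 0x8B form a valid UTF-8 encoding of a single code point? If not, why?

Leading byte 0xF4 = 11110100 → 4-byte form.
Payload = 0x12A10B, which exceeds U+10FFFF, the maximum Unicode code point. (Leading bytes F5–FF, or F4 followed by ≥ 0x90, are invalid.)

invalid (encodes a value above U+10FFFF)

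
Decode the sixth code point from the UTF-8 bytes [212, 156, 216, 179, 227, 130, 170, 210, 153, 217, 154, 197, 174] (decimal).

Offset 0: leading byte 0xD4 = 11010100 → 2-byte char #1 = D4 9C.
Offset 2: leading byte 0xD8 = 11011000 → 2-byte char #2 = D8 B3.
Offset 4: leading byte 0xE3 = 11100011 → 3-byte char #3 = E3 82 AA.
Offset 7: leading byte 0xD2 = 11010010 → 2-byte char #4 = D2 99.
Offset 9: leading byte 0xD9 = 11011001 → 2-byte char #5 = D9 9A.
Offset 11: leading byte 0xC5 = 11000101 → 2-byte char #6 = C5 AE.
Leading byte 0xC5 = 11000101 matches 110xxxxx → 2-byte sequence.
Byte 1: 0xC5 = 11000101, payload 00101 (5 bits).
Byte 2: 0xAE = 10101110 (10xxxxxx ✓), payload 101110.
Concatenate: 00101101110 = 0x16E (11 bits → U+016E).

U+016E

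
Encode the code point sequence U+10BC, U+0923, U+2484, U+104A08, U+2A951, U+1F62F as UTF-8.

E1 82 BC E0 A4 A3 E2 92 84 F4 84 A8 88 F0 AA A5 91 F0 9F 98 AF

U+10BC: 3-byte form → E1 82 BC.
U+0923: 3-byte form → E0 A4 A3.
U+2484: 3-byte form → E2 92 84.
U+104A08: 4-byte form → F4 84 A8 88.
U+2A951: 4-byte form → F0 AA A5 91.
U+1F62F: 4-byte form → F0 9F 98 AF.
Concatenated (21 bytes): E1 82 BC E0 A4 A3 E2 92 84 F4 84 A8 88 F0 AA A5 91 F0 9F 98 AF.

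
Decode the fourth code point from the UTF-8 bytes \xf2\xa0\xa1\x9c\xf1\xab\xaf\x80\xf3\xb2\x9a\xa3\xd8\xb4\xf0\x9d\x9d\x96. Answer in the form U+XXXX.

U+0634

Offset 0: leading byte 0xF2 = 11110010 → 4-byte char #1 = F2 A0 A1 9C.
Offset 4: leading byte 0xF1 = 11110001 → 4-byte char #2 = F1 AB AF 80.
Offset 8: leading byte 0xF3 = 11110011 → 4-byte char #3 = F3 B2 9A A3.
Offset 12: leading byte 0xD8 = 11011000 → 2-byte char #4 = D8 B4.
Leading byte 0xD8 = 11011000 matches 110xxxxx → 2-byte sequence.
Byte 1: 0xD8 = 11011000, payload 11000 (5 bits).
Byte 2: 0xB4 = 10110100 (10xxxxxx ✓), payload 110100.
Concatenate: 11000110100 = 0x634 (11 bits → U+0634).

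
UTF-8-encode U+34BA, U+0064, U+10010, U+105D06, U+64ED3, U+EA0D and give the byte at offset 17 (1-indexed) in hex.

0xEE

1-indexed offset 17 is 0-indexed offset 16.
U+34BA → 3-byte form E3 92 BA at offsets 0–2.
U+0064 → 1-byte form 64 at offsets 3–3.
U+10010 → 4-byte form F0 90 80 90 at offsets 4–7.
U+105D06 → 4-byte form F4 85 B4 86 at offsets 8–11.
U+64ED3 → 4-byte form F1 A4 BB 93 at offsets 12–15.
U+EA0D → 3-byte form EE A8 8D at offsets 16–18.
Offset 16 falls in char 6's range; it's byte 1 of EE A8 8D = 0xEE.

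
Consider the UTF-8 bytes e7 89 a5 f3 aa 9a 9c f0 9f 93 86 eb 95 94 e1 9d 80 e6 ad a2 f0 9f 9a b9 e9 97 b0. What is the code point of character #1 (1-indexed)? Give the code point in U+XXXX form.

U+7265

Offset 0: leading byte 0xE7 = 11100111 → 3-byte char #1 = E7 89 A5.
Leading byte 0xE7 = 11100111 matches 1110xxxx → 3-byte sequence.
Byte 1: 0xE7 = 11100111, payload 0111 (4 bits).
Byte 2: 0x89 = 10001001 (10xxxxxx ✓), payload 001001.
Byte 3: 0xA5 = 10100101 (10xxxxxx ✓), payload 100101.
Concatenate: 0111001001100101 = 0x7265 (16 bits → U+7265).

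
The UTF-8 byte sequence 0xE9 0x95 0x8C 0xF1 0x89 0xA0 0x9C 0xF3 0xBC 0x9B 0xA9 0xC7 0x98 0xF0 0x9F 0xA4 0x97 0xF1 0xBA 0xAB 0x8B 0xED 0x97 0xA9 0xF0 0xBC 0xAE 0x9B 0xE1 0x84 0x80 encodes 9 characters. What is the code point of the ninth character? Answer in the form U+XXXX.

Offset 0: leading byte 0xE9 = 11101001 → 3-byte char #1 = E9 95 8C.
Offset 3: leading byte 0xF1 = 11110001 → 4-byte char #2 = F1 89 A0 9C.
Offset 7: leading byte 0xF3 = 11110011 → 4-byte char #3 = F3 BC 9B A9.
Offset 11: leading byte 0xC7 = 11000111 → 2-byte char #4 = C7 98.
Offset 13: leading byte 0xF0 = 11110000 → 4-byte char #5 = F0 9F A4 97.
Offset 17: leading byte 0xF1 = 11110001 → 4-byte char #6 = F1 BA AB 8B.
Offset 21: leading byte 0xED = 11101101 → 3-byte char #7 = ED 97 A9.
Offset 24: leading byte 0xF0 = 11110000 → 4-byte char #8 = F0 BC AE 9B.
Offset 28: leading byte 0xE1 = 11100001 → 3-byte char #9 = E1 84 80.
Leading byte 0xE1 = 11100001 matches 1110xxxx → 3-byte sequence.
Byte 1: 0xE1 = 11100001, payload 0001 (4 bits).
Byte 2: 0x84 = 10000100 (10xxxxxx ✓), payload 000100.
Byte 3: 0x80 = 10000000 (10xxxxxx ✓), payload 000000.
Concatenate: 0001000100000000 = 0x1100 (16 bits → U+1100).

U+1100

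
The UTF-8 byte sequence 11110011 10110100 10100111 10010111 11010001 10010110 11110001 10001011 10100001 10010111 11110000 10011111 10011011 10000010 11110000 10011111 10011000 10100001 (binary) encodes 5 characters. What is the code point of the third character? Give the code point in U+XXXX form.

Offset 0: leading byte 0xF3 = 11110011 → 4-byte char #1 = F3 B4 A7 97.
Offset 4: leading byte 0xD1 = 11010001 → 2-byte char #2 = D1 96.
Offset 6: leading byte 0xF1 = 11110001 → 4-byte char #3 = F1 8B A1 97.
Leading byte 0xF1 = 11110001 matches 11110xxx → 4-byte sequence.
Byte 1: 0xF1 = 11110001, payload 001 (3 bits).
Byte 2: 0x8B = 10001011 (10xxxxxx ✓), payload 001011.
Byte 3: 0xA1 = 10100001 (10xxxxxx ✓), payload 100001.
Byte 4: 0x97 = 10010111 (10xxxxxx ✓), payload 010111.
Concatenate: 001001011100001010111 = 0x4B857 (21 bits → U+4B857).

U+4B857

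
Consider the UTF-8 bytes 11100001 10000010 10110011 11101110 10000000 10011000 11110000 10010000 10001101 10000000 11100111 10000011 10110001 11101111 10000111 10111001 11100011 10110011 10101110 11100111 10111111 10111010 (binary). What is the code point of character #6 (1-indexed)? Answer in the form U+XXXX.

Offset 0: leading byte 0xE1 = 11100001 → 3-byte char #1 = E1 82 B3.
Offset 3: leading byte 0xEE = 11101110 → 3-byte char #2 = EE 80 98.
Offset 6: leading byte 0xF0 = 11110000 → 4-byte char #3 = F0 90 8D 80.
Offset 10: leading byte 0xE7 = 11100111 → 3-byte char #4 = E7 83 B1.
Offset 13: leading byte 0xEF = 11101111 → 3-byte char #5 = EF 87 B9.
Offset 16: leading byte 0xE3 = 11100011 → 3-byte char #6 = E3 B3 AE.
Leading byte 0xE3 = 11100011 matches 1110xxxx → 3-byte sequence.
Byte 1: 0xE3 = 11100011, payload 0011 (4 bits).
Byte 2: 0xB3 = 10110011 (10xxxxxx ✓), payload 110011.
Byte 3: 0xAE = 10101110 (10xxxxxx ✓), payload 101110.
Concatenate: 0011110011101110 = 0x3CEE (16 bits → U+3CEE).

U+3CEE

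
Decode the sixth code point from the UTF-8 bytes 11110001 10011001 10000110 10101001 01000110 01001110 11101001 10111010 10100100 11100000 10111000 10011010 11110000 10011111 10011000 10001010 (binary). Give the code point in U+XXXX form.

U+1F60A

Offset 0: leading byte 0xF1 = 11110001 → 4-byte char #1 = F1 99 86 A9.
Offset 4: leading byte 0x46 = 01000110 → 1-byte char #2 = 46.
Offset 5: leading byte 0x4E = 01001110 → 1-byte char #3 = 4E.
Offset 6: leading byte 0xE9 = 11101001 → 3-byte char #4 = E9 BA A4.
Offset 9: leading byte 0xE0 = 11100000 → 3-byte char #5 = E0 B8 9A.
Offset 12: leading byte 0xF0 = 11110000 → 4-byte char #6 = F0 9F 98 8A.
Leading byte 0xF0 = 11110000 matches 11110xxx → 4-byte sequence.
Byte 1: 0xF0 = 11110000, payload 000 (3 bits).
Byte 2: 0x9F = 10011111 (10xxxxxx ✓), payload 011111.
Byte 3: 0x98 = 10011000 (10xxxxxx ✓), payload 011000.
Byte 4: 0x8A = 10001010 (10xxxxxx ✓), payload 001010.
Concatenate: 000011111011000001010 = 0x1F60A (21 bits → U+1F60A).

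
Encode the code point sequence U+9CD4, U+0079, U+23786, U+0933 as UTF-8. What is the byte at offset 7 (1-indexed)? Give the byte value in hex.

0x9E

1-indexed offset 7 is 0-indexed offset 6.
U+9CD4 → 3-byte form E9 B3 94 at offsets 0–2.
U+0079 → 1-byte form 79 at offsets 3–3.
U+23786 → 4-byte form F0 A3 9E 86 at offsets 4–7.
Offset 6 falls in char 3's range; it's byte 3 of F0 A3 9E 86 = 0x9E.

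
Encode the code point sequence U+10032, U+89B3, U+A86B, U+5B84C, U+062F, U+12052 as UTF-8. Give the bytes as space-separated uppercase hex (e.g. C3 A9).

U+10032: 4-byte form → F0 90 80 B2.
U+89B3: 3-byte form → E8 A6 B3.
U+A86B: 3-byte form → EA A1 AB.
U+5B84C: 4-byte form → F1 9B A1 8C.
U+062F: 2-byte form → D8 AF.
U+12052: 4-byte form → F0 92 81 92.
Concatenated (20 bytes): F0 90 80 B2 E8 A6 B3 EA A1 AB F1 9B A1 8C D8 AF F0 92 81 92.

F0 90 80 B2 E8 A6 B3 EA A1 AB F1 9B A1 8C D8 AF F0 92 81 92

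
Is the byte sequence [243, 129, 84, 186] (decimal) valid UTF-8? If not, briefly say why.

invalid (non-continuation byte where continuation expected)

Leading byte 0xF3 = 11110011 → 4-byte form.
Byte 3 is 0x54 = 01010100, which is not 10xxxxxx — expected a continuation byte.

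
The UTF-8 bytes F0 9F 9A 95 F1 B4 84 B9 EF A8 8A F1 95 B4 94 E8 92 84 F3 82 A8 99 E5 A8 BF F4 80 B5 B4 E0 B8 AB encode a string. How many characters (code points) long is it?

Byte at offset 0: 0xF0 = 11110000 → 4-byte char (#1). Advance 4.
Byte at offset 4: 0xF1 = 11110001 → 4-byte char (#2). Advance 4.
Byte at offset 8: 0xEF = 11101111 → 3-byte char (#3). Advance 3.
Byte at offset 11: 0xF1 = 11110001 → 4-byte char (#4). Advance 4.
Byte at offset 15: 0xE8 = 11101000 → 3-byte char (#5). Advance 3.
Byte at offset 18: 0xF3 = 11110011 → 4-byte char (#6). Advance 4.
Byte at offset 22: 0xE5 = 11100101 → 3-byte char (#7). Advance 3.
Byte at offset 25: 0xF4 = 11110100 → 4-byte char (#8). Advance 4.
Byte at offset 29: 0xE0 = 11100000 → 3-byte char (#9). Advance 3.
Reached end at offset 32 after 9 code points.

9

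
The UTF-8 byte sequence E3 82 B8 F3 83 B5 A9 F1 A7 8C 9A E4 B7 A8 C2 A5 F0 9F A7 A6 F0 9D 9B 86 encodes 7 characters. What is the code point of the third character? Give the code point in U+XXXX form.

U+6731A

Offset 0: leading byte 0xE3 = 11100011 → 3-byte char #1 = E3 82 B8.
Offset 3: leading byte 0xF3 = 11110011 → 4-byte char #2 = F3 83 B5 A9.
Offset 7: leading byte 0xF1 = 11110001 → 4-byte char #3 = F1 A7 8C 9A.
Leading byte 0xF1 = 11110001 matches 11110xxx → 4-byte sequence.
Byte 1: 0xF1 = 11110001, payload 001 (3 bits).
Byte 2: 0xA7 = 10100111 (10xxxxxx ✓), payload 100111.
Byte 3: 0x8C = 10001100 (10xxxxxx ✓), payload 001100.
Byte 4: 0x9A = 10011010 (10xxxxxx ✓), payload 011010.
Concatenate: 001100111001100011010 = 0x6731A (21 bits → U+6731A).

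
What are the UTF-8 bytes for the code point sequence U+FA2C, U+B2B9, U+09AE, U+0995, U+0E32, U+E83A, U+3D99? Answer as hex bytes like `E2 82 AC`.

EF A8 AC EB 8A B9 E0 A6 AE E0 A6 95 E0 B8 B2 EE A0 BA E3 B6 99

U+FA2C: 3-byte form → EF A8 AC.
U+B2B9: 3-byte form → EB 8A B9.
U+09AE: 3-byte form → E0 A6 AE.
U+0995: 3-byte form → E0 A6 95.
U+0E32: 3-byte form → E0 B8 B2.
U+E83A: 3-byte form → EE A0 BA.
U+3D99: 3-byte form → E3 B6 99.
Concatenated (21 bytes): EF A8 AC EB 8A B9 E0 A6 AE E0 A6 95 E0 B8 B2 EE A0 BA E3 B6 99.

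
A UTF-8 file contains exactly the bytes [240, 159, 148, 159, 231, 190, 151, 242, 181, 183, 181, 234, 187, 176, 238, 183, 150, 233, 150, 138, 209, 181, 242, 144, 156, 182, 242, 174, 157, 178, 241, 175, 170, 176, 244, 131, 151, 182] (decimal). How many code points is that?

11

Byte at offset 0: 0xF0 = 11110000 → 4-byte char (#1). Advance 4.
Byte at offset 4: 0xE7 = 11100111 → 3-byte char (#2). Advance 3.
Byte at offset 7: 0xF2 = 11110010 → 4-byte char (#3). Advance 4.
Byte at offset 11: 0xEA = 11101010 → 3-byte char (#4). Advance 3.
Byte at offset 14: 0xEE = 11101110 → 3-byte char (#5). Advance 3.
Byte at offset 17: 0xE9 = 11101001 → 3-byte char (#6). Advance 3.
Byte at offset 20: 0xD1 = 11010001 → 2-byte char (#7). Advance 2.
Byte at offset 22: 0xF2 = 11110010 → 4-byte char (#8). Advance 4.
Byte at offset 26: 0xF2 = 11110010 → 4-byte char (#9). Advance 4.
Byte at offset 30: 0xF1 = 11110001 → 4-byte char (#10). Advance 4.
Byte at offset 34: 0xF4 = 11110100 → 4-byte char (#11). Advance 4.
Reached end at offset 38 after 11 code points.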